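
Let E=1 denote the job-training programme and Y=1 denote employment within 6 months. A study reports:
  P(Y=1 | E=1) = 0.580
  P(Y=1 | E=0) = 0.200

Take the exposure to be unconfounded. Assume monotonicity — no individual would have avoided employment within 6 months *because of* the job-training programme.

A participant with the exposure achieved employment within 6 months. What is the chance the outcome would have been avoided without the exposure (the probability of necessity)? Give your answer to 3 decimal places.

Let p₁ = 0.58, p₀ = 0.2.
Under exogeneity and monotonicity, PN = (p₁ − p₀) / p₁.
PN = (0.58 − 0.2) / 0.58 = 0.38 / 0.58 ≈ 0.6552

PN ≈ 0.655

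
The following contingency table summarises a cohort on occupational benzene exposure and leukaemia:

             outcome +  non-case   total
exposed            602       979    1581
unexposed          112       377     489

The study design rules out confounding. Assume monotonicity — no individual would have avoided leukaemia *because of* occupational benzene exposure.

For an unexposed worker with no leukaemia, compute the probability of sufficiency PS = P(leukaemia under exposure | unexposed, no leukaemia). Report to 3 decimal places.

PS ≈ 0.197

p₁ = P(outcome | exposed) = 602/1581 = 0.38077
p₀ = P(outcome | unexposed) = 112/489 = 0.22904
Under exogeneity and monotonicity, PS = (p₁ − p₀) / (1 − p₀).
PS = (0.38077 − 0.22904) / (1 − 0.22904) = 0.15173 / 0.77096 ≈ 0.1968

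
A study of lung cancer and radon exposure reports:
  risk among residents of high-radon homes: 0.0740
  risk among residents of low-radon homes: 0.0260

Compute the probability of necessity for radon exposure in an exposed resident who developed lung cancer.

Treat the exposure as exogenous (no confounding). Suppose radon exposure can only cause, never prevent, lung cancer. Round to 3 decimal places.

PN ≈ 0.649

Let p₁ = 0.074, p₀ = 0.026.
Under exogeneity and monotonicity, PN = (p₁ − p₀) / p₁.
PN = (0.074 − 0.026) / 0.074 = 0.048 / 0.074 ≈ 0.6486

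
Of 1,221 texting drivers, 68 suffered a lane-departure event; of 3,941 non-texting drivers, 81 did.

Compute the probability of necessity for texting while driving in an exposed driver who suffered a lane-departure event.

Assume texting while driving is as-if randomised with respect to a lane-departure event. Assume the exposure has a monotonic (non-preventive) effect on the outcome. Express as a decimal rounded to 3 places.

p₁ = P(outcome | exposed) = 68/1221 = 0.055692
p₀ = P(outcome | unexposed) = 81/3941 = 0.020553
Under exogeneity and monotonicity, PN = (p₁ − p₀) / p₁.
PN = (0.055692 − 0.020553) / 0.055692 = 0.035139 / 0.055692 ≈ 0.6309

PN ≈ 0.631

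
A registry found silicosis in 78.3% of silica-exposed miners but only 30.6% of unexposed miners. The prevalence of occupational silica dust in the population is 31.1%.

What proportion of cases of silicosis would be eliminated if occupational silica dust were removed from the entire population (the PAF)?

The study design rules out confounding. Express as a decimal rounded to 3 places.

p₁ = 0.783, p₀ = 0.306.
Overall risk P(Y=1) = π·p₁ + (1−π)·p₀ = 0.311×0.783 + 0.689×0.306 = 0.45435.
Under exogeneity, PAF = [P(Y=1) − p₀] / P(Y=1).
PAF = (0.45435 − 0.306) / 0.45435 ≈ 0.3265

PAF ≈ 0.327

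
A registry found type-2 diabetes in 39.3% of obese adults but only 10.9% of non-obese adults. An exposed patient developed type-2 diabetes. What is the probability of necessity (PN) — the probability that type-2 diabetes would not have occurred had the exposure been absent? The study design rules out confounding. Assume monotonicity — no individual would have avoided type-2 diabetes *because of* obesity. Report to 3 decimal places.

PN ≈ 0.723

p₁ = 0.393, p₀ = 0.109.
Under exogeneity and monotonicity, PN = (p₁ − p₀) / p₁.
PN = (0.393 − 0.109) / 0.393 = 0.284 / 0.393 ≈ 0.7226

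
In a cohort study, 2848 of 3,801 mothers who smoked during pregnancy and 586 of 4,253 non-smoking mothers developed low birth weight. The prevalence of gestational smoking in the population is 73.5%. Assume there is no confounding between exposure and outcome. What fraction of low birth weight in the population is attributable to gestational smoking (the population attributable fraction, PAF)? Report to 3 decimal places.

PAF ≈ 0.765

p₁ = P(outcome | exposed) = 2848/3801 = 0.74928
p₀ = P(outcome | unexposed) = 586/4253 = 0.13779
Overall risk P(Y=1) = π·p₁ + (1−π)·p₀ = 0.735×0.74928 + 0.265×0.13779 = 0.58723.
Under exogeneity, PAF = [P(Y=1) − p₀] / P(Y=1).
PAF = (0.58723 − 0.13779) / 0.58723 ≈ 0.7654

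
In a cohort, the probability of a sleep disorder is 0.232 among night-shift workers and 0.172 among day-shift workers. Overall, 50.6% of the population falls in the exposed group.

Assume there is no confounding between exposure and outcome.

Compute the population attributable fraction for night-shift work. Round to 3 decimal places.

PAF ≈ 0.150

Let p₁ = 0.232, p₀ = 0.172.
Overall risk P(Y=1) = π·p₁ + (1−π)·p₀ = 0.506×0.232 + 0.494×0.172 = 0.20236.
Under exogeneity, PAF = [P(Y=1) − p₀] / P(Y=1).
PAF = (0.20236 − 0.172) / 0.20236 ≈ 0.1500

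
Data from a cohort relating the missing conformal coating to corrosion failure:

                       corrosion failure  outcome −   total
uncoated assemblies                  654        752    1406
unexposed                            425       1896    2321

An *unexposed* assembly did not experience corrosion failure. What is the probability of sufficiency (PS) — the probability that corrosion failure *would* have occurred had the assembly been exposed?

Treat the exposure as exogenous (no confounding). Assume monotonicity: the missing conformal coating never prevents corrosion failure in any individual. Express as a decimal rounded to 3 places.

p₁ = P(outcome | exposed) = 654/1406 = 0.46515
p₀ = P(outcome | unexposed) = 425/2321 = 0.18311
Under exogeneity and monotonicity, PS = (p₁ − p₀) / (1 − p₀).
PS = (0.46515 − 0.18311) / (1 − 0.18311) = 0.28204 / 0.81689 ≈ 0.3453

PS ≈ 0.345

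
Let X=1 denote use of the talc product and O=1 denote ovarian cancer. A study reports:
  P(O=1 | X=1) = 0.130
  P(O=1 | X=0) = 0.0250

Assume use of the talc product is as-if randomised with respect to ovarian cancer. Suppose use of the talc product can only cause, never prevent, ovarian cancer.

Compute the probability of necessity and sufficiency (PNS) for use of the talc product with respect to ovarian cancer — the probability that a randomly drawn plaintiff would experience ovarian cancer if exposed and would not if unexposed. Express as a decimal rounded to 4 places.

PNS ≈ 0.1050

Let p₁ = 0.13, p₀ = 0.025.
Under exogeneity and monotonicity, PNS = p₁ − p₀.
PNS = 0.13 − 0.025 = 0.105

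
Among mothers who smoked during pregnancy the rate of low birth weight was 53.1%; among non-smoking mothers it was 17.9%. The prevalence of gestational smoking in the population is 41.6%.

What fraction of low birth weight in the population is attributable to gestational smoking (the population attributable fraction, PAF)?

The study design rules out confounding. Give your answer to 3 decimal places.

PAF ≈ 0.450

p₁ = 0.531, p₀ = 0.179.
Overall risk P(Y=1) = π·p₁ + (1−π)·p₀ = 0.416×0.531 + 0.584×0.179 = 0.32543.
Under exogeneity, PAF = [P(Y=1) − p₀] / P(Y=1).
PAF = (0.32543 − 0.179) / 0.32543 ≈ 0.4500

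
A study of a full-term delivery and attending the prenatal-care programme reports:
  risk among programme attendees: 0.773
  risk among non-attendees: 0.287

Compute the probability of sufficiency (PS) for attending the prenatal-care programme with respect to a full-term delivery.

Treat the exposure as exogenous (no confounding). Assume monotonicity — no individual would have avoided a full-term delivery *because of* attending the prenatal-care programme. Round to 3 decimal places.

PS ≈ 0.682

Let p₁ = 0.773, p₀ = 0.287.
Under exogeneity and monotonicity, PS = (p₁ − p₀) / (1 − p₀).
PS = (0.773 − 0.287) / (1 − 0.287) = 0.486 / 0.713 ≈ 0.6816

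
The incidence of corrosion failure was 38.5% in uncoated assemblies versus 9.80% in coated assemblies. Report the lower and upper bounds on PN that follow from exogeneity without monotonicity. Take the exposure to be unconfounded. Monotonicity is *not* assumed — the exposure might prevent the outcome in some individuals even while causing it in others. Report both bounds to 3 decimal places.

0.745 ≤ PN ≤ 1.000

p₁ = 0.385, p₀ = 0.098.
Under exogeneity alone the bounds on PN are max{0,(p₁−p₀)/p₁} ≤ PN ≤ min{1,(1−p₀)/p₁}.
  lower = (p₁ − p₀)/p₁ = 0.287 / 0.385 ≈ 0.7455
  upper = min{1, (1 − p₀)/p₁} = 0.902 / 0.385 ≈ 2.3429 → capped at 1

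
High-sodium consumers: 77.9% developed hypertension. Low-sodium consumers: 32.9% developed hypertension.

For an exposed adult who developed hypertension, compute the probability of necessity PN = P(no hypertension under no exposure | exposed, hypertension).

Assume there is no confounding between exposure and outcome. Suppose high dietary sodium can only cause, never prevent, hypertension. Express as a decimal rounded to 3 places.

p₁ = 0.779, p₀ = 0.329.
Under exogeneity and monotonicity, PN = (p₁ − p₀) / p₁.
PN = (0.779 − 0.329) / 0.779 = 0.45 / 0.779 ≈ 0.5777

PN ≈ 0.578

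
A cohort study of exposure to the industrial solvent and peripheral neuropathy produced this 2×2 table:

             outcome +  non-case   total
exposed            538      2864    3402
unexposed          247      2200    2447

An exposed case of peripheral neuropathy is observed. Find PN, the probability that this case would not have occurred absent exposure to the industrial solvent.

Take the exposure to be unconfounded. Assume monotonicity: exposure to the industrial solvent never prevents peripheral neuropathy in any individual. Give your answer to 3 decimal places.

PN ≈ 0.362

p₁ = P(outcome | exposed) = 538/3402 = 0.15814
p₀ = P(outcome | unexposed) = 247/2447 = 0.10094
Under exogeneity and monotonicity, PN = (p₁ − p₀) / p₁.
PN = (0.15814 − 0.10094) / 0.15814 = 0.057202 / 0.15814 ≈ 0.3617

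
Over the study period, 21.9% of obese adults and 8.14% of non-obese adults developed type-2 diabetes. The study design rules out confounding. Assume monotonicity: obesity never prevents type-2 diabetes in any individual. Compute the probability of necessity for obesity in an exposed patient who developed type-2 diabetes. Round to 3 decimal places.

p₁ = 0.219, p₀ = 0.0814.
Under exogeneity and monotonicity, PN = (p₁ − p₀) / p₁.
PN = (0.219 − 0.0814) / 0.219 = 0.1376 / 0.219 ≈ 0.6283

PN ≈ 0.628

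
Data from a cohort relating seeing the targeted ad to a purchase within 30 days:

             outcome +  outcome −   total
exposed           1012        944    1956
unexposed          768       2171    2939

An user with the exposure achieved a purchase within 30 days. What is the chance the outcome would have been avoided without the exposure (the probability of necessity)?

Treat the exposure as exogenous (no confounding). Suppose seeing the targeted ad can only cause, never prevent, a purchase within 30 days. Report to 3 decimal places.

p₁ = P(outcome | exposed) = 1012/1956 = 0.51738
p₀ = P(outcome | unexposed) = 768/2939 = 0.26131
Under exogeneity and monotonicity, PN = (p₁ − p₀)/p₁.
PN = (0.51738 − 0.26131) / 0.51738 ≈ 0.4949

PN ≈ 0.495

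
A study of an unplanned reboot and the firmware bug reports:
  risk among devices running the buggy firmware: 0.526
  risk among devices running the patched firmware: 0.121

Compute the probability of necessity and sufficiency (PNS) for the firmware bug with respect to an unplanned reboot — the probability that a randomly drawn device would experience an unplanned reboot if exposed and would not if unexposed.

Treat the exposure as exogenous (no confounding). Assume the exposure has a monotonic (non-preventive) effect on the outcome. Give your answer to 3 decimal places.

PNS ≈ 0.405

Let p₁ = 0.526, p₀ = 0.121.
Under exogeneity and monotonicity, PNS = p₁ − p₀.
PNS = 0.526 − 0.121 = 0.405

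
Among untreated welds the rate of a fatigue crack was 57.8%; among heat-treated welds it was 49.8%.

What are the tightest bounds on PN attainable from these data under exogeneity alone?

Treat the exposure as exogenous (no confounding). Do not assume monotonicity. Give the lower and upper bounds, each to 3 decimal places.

0.138 ≤ PN ≤ 0.869

p₁ = 0.578, p₀ = 0.498.
Under exogeneity alone the bounds on PN are max{0,(p₁−p₀)/p₁} ≤ PN ≤ min{1,(1−p₀)/p₁}.
  lower = (p₁ − p₀)/p₁ = 0.08 / 0.578 ≈ 0.1384
  upper = min{1, (1 − p₀)/p₁} = 0.502 / 0.578 ≈ 0.8685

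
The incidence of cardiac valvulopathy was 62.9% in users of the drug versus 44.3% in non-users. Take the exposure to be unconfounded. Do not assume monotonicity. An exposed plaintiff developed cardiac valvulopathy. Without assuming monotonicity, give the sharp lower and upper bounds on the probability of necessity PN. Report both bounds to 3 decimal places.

p₁ = 0.629, p₀ = 0.443.
Under exogeneity alone the bounds on PN are max{0,(p₁−p₀)/p₁} ≤ PN ≤ min{1,(1−p₀)/p₁}.
  lower = (p₁ − p₀)/p₁ = 0.186 / 0.629 ≈ 0.2957
  upper = min{1, (1 − p₀)/p₁} = 0.557 / 0.629 ≈ 0.8855

0.296 ≤ PN ≤ 0.886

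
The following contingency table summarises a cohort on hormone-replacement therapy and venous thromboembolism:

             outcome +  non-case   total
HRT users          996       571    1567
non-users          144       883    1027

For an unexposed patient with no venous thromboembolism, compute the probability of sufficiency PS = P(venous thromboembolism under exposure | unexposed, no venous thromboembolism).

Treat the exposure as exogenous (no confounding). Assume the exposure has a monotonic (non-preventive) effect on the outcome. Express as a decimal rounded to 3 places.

PS ≈ 0.576

p₁ = P(outcome | exposed) = 996/1567 = 0.63561
p₀ = P(outcome | unexposed) = 144/1027 = 0.14021
Under exogeneity and monotonicity, PS = (p₁ − p₀)/(1 − p₀).
PS = (0.63561 − 0.14021) / 0.85979 ≈ 0.5762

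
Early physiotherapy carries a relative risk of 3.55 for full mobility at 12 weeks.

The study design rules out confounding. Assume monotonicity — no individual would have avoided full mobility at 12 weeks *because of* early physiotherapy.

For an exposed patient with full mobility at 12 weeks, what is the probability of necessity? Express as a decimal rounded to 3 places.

Under exogeneity and monotonicity, PN = (RR − 1) / RR = 1 − 1/RR.
PN = (3.55 − 1) / 3.55 = 2.55 / 3.55 ≈ 0.7183

PN ≈ 0.718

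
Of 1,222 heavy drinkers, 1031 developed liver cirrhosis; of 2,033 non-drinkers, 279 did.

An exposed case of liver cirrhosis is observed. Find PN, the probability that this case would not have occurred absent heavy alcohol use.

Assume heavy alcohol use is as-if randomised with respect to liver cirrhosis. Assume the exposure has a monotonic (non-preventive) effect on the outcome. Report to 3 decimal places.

PN ≈ 0.837

p₁ = P(outcome | exposed) = 1031/1222 = 0.8437
p₀ = P(outcome | unexposed) = 279/2033 = 0.13724
Under exogeneity and monotonicity, PN = (p₁ − p₀) / p₁.
PN = (0.8437 − 0.13724) / 0.8437 = 0.70646 / 0.8437 ≈ 0.8373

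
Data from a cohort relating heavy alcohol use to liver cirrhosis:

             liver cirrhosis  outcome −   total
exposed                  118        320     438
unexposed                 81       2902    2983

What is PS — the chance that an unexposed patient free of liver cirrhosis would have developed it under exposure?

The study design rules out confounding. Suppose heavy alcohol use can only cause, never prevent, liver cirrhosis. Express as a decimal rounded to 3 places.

p₁ = P(outcome | exposed) = 118/438 = 0.26941
p₀ = P(outcome | unexposed) = 81/2983 = 0.027154
Under exogeneity and monotonicity, PS = (p₁ − p₀)/(1 − p₀).
PS = (0.26941 − 0.027154) / 0.97285 ≈ 0.2490

PS ≈ 0.249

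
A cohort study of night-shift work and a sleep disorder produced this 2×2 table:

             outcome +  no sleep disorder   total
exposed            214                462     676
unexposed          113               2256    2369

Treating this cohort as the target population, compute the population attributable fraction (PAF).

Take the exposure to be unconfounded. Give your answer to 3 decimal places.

PAF ≈ 0.556

p₁ = P(outcome | exposed) = 214/676 = 0.31657
p₀ = P(outcome | unexposed) = 113/2369 = 0.047699
Exposure prevalence π = 676/3045 = 0.222; overall risk P(Y=1) = 0.10739.
Under exogeneity, PAF = [P(Y=1) − p₀]/P(Y=1).
PAF = (0.10739 − 0.047699) / 0.10739 ≈ 0.5558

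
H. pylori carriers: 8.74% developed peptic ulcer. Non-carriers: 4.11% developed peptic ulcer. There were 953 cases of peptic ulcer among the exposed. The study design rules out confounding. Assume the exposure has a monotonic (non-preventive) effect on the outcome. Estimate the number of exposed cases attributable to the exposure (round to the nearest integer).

about 505 cases

p₁ = 0.0874, p₀ = 0.0411.
PN = (p₁ − p₀)/p₁ = (0.0874 − 0.0411) / 0.0874 ≈ 0.52975.
Attributable cases ≈ PN × (exposed cases) = 0.52975 × 953 ≈ 504.85.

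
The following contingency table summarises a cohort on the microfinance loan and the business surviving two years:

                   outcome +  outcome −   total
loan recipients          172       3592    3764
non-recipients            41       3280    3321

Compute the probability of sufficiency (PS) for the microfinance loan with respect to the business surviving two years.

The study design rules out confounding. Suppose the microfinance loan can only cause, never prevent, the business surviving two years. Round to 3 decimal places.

PS ≈ 0.034

p₁ = P(outcome | exposed) = 172/3764 = 0.045696
p₀ = P(outcome | unexposed) = 41/3321 = 0.012346
Under exogeneity and monotonicity, PS = (p₁ − p₀)/(1 − p₀).
PS = (0.045696 − 0.012346) / 0.98765 ≈ 0.0338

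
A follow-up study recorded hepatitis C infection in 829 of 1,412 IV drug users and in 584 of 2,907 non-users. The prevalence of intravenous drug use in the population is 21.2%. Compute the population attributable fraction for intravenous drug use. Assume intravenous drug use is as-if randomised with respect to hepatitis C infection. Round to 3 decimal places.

PAF ≈ 0.290

p₁ = P(outcome | exposed) = 829/1412 = 0.58711
p₀ = P(outcome | unexposed) = 584/2907 = 0.20089
Overall risk P(Y=1) = π·p₁ + (1−π)·p₀ = 0.212×0.58711 + 0.788×0.20089 = 0.28277.
Under exogeneity, PAF = [P(Y=1) − p₀] / P(Y=1).
PAF = (0.28277 − 0.20089) / 0.28277 ≈ 0.2896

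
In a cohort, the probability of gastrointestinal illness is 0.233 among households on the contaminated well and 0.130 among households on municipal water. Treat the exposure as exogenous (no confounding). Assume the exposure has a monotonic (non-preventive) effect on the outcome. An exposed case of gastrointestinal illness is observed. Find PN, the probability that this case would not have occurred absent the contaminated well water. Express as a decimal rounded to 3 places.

Let p₁ = 0.233, p₀ = 0.13.
Under exogeneity and monotonicity, PN = (p₁ − p₀) / p₁.
PN = (0.233 − 0.13) / 0.233 = 0.103 / 0.233 ≈ 0.4421

PN ≈ 0.442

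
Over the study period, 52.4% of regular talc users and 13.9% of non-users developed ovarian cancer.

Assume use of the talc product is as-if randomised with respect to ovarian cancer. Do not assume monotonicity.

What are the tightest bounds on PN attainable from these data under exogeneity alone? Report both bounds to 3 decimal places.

0.735 ≤ PN ≤ 1.000

p₁ = 0.524, p₀ = 0.139.
Under exogeneity alone the bounds on PN are max{0,(p₁−p₀)/p₁} ≤ PN ≤ min{1,(1−p₀)/p₁}.
  lower = (p₁ − p₀)/p₁ = 0.385 / 0.524 ≈ 0.7347
  upper = min{1, (1 − p₀)/p₁} = 0.861 / 0.524 ≈ 1.6431 → capped at 1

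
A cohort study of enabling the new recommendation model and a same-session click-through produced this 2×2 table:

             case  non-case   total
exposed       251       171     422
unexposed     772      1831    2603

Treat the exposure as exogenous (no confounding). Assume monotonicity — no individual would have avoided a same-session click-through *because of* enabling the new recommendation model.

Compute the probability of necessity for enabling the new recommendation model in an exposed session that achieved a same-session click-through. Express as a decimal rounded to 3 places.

p₁ = P(outcome | exposed) = 251/422 = 0.59479
p₀ = P(outcome | unexposed) = 772/2603 = 0.29658
Under exogeneity and monotonicity, PN = (p₁ − p₀)/p₁.
PN = (0.59479 − 0.29658) / 0.59479 ≈ 0.5014

PN ≈ 0.501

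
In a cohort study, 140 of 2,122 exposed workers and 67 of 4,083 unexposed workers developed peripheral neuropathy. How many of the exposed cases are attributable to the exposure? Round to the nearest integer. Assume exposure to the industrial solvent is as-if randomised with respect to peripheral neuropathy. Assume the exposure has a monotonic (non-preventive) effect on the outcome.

about 105 cases

p₁ = P(outcome | exposed) = 140/2122 = 0.065975
p₀ = P(outcome | unexposed) = 67/4083 = 0.01641
PN = (p₁ − p₀)/p₁ = (0.065975 − 0.01641) / 0.065975 ≈ 0.75128.
Attributable cases ≈ PN × (exposed cases) = 0.75128 × 140 ≈ 105.18.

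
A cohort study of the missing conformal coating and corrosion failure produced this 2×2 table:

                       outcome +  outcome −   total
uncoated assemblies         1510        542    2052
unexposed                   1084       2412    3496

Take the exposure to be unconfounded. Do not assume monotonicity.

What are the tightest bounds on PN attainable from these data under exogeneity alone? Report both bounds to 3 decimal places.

0.579 ≤ PN ≤ 0.938

p₁ = P(outcome | exposed) = 1510/2052 = 0.73587
p₀ = P(outcome | unexposed) = 1084/3496 = 0.31007
Under exogeneity alone the bounds on PN are max{0,(p₁−p₀)/p₁} ≤ PN ≤ min{1,(1−p₀)/p₁}.
  lower = (p₁ − p₀)/p₁ = 0.4258 / 0.73587 ≈ 0.5786
  upper = min{1, (1 − p₀)/p₁} = 0.68993 / 0.73587 ≈ 0.9376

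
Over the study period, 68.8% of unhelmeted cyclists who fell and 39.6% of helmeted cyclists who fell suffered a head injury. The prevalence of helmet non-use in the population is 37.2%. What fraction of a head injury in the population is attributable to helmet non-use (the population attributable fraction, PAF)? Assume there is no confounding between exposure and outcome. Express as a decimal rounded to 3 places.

p₁ = 0.688, p₀ = 0.396.
Overall risk P(Y=1) = π·p₁ + (1−π)·p₀ = 0.372×0.688 + 0.628×0.396 = 0.50462.
Under exogeneity, PAF = [P(Y=1) − p₀] / P(Y=1).
PAF = (0.50462 − 0.396) / 0.50462 ≈ 0.2153

PAF ≈ 0.215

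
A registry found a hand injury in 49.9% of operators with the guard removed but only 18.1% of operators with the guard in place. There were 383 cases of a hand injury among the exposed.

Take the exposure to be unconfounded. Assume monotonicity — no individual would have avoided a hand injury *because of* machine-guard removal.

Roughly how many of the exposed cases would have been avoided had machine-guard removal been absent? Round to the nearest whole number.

p₁ = 0.499, p₀ = 0.181.
PN = (p₁ − p₀)/p₁ = (0.499 − 0.181) / 0.499 ≈ 0.63727.
Attributable cases ≈ PN × (exposed cases) = 0.63727 × 383 ≈ 244.08.

about 244 cases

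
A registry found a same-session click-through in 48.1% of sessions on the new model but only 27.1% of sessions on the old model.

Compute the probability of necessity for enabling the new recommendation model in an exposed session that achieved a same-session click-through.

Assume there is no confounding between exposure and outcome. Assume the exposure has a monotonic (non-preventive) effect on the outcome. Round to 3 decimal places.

PN ≈ 0.437

p₁ = 0.481, p₀ = 0.271.
Under exogeneity and monotonicity, PN = (p₁ − p₀) / p₁.
PN = (0.481 − 0.271) / 0.481 = 0.21 / 0.481 ≈ 0.4366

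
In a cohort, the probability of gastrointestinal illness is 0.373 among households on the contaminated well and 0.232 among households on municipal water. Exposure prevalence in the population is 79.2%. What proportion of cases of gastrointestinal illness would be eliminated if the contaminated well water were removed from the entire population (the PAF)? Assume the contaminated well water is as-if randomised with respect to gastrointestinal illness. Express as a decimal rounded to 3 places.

Let p₁ = 0.373, p₀ = 0.232.
Overall risk P(Y=1) = π·p₁ + (1−π)·p₀ = 0.792×0.373 + 0.208×0.232 = 0.34367.
Under exogeneity, PAF = [P(Y=1) − p₀] / P(Y=1).
PAF = (0.34367 − 0.232) / 0.34367 ≈ 0.3249

PAF ≈ 0.325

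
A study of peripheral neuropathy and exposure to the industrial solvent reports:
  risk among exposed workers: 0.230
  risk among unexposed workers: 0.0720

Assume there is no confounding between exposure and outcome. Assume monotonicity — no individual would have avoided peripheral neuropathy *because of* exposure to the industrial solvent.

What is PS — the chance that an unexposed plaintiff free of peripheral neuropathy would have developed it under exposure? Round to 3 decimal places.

PS ≈ 0.170

Let p₁ = 0.23, p₀ = 0.072.
Under exogeneity and monotonicity, PS = (p₁ − p₀) / (1 − p₀).
PS = (0.23 − 0.072) / (1 − 0.072) = 0.158 / 0.928 ≈ 0.1703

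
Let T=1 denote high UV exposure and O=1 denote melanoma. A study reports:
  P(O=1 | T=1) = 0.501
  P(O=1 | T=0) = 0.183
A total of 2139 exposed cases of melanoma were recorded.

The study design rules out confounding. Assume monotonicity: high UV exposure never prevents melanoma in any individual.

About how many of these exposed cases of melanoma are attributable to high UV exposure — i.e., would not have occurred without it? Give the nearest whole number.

Let p₁ = 0.501, p₀ = 0.183.
PN = (p₁ − p₀)/p₁ = (0.501 − 0.183) / 0.501 ≈ 0.63473.
Attributable cases ≈ PN × (exposed cases) = 0.63473 × 2139 ≈ 1357.69.

about 1358 cases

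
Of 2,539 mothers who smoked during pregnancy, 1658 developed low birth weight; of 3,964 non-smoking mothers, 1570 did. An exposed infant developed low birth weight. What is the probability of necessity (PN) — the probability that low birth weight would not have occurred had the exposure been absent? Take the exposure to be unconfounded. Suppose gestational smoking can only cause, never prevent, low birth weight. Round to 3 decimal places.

p₁ = P(outcome | exposed) = 1658/2539 = 0.65301
p₀ = P(outcome | unexposed) = 1570/3964 = 0.39606
Under exogeneity and monotonicity, PN = (p₁ − p₀) / p₁.
PN = (0.65301 − 0.39606) / 0.65301 = 0.25695 / 0.65301 ≈ 0.3935

PN ≈ 0.393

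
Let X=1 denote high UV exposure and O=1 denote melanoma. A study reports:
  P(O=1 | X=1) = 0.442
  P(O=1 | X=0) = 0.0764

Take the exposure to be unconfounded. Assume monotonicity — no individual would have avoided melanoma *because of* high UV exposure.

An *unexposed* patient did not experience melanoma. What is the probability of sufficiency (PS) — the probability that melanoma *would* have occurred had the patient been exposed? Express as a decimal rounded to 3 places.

Let p₁ = 0.442, p₀ = 0.0764.
Under exogeneity and monotonicity, PS = (p₁ − p₀) / (1 − p₀).
PS = (0.442 − 0.0764) / (1 − 0.0764) = 0.3656 / 0.9236 ≈ 0.3958

PS ≈ 0.396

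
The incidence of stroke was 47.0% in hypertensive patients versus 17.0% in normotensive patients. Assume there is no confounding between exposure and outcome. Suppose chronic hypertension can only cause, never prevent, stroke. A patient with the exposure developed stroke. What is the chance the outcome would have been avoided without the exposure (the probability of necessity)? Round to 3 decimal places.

PN ≈ 0.638

p₁ = 0.47, p₀ = 0.17.
Under exogeneity and monotonicity, PN = (p₁ − p₀) / p₁.
PN = (0.47 − 0.17) / 0.47 = 0.3 / 0.47 ≈ 0.6383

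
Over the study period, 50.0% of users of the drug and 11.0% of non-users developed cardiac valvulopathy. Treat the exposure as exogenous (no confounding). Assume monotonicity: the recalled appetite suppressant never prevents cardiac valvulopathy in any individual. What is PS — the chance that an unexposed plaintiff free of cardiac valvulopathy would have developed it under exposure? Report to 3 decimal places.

p₁ = 0.5, p₀ = 0.11.
Under exogeneity and monotonicity, PS = (p₁ − p₀) / (1 − p₀).
PS = (0.5 − 0.11) / (1 − 0.11) = 0.39 / 0.89 ≈ 0.4382

PS ≈ 0.438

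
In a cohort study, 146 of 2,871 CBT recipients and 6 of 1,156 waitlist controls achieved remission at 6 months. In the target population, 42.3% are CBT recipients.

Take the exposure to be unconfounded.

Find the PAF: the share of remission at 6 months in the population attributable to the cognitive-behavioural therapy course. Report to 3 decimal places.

p₁ = P(outcome | exposed) = 146/2871 = 0.050853
p₀ = P(outcome | unexposed) = 6/1156 = 0.0051903
Overall risk P(Y=1) = π·p₁ + (1−π)·p₀ = 0.423×0.050853 + 0.577×0.0051903 = 0.024506.
Under exogeneity, PAF = [P(Y=1) − p₀] / P(Y=1).
PAF = (0.024506 − 0.0051903) / 0.024506 ≈ 0.7882

PAF ≈ 0.788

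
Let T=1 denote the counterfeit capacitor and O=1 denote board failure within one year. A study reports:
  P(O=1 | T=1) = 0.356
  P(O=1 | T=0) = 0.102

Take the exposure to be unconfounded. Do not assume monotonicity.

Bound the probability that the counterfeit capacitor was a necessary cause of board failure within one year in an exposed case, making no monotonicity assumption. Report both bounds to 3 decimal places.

0.713 ≤ PN ≤ 1.000

Let p₁ = 0.356, p₀ = 0.102.
Under exogeneity alone the bounds on PN are max{0,(p₁−p₀)/p₁} ≤ PN ≤ min{1,(1−p₀)/p₁}.
  lower = (p₁ − p₀)/p₁ = 0.254 / 0.356 ≈ 0.7135
  upper = min{1, (1 − p₀)/p₁} = 0.898 / 0.356 ≈ 2.5225 → capped at 1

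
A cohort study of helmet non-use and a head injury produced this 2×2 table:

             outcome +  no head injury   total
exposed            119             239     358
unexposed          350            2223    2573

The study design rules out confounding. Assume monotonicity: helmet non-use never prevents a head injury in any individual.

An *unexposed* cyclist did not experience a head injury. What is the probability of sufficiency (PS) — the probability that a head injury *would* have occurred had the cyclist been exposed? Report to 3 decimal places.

PS ≈ 0.227

p₁ = P(outcome | exposed) = 119/358 = 0.3324
p₀ = P(outcome | unexposed) = 350/2573 = 0.13603
Under exogeneity and monotonicity, PS = (p₁ − p₀)/(1 − p₀).
PS = (0.3324 − 0.13603) / 0.86397 ≈ 0.2273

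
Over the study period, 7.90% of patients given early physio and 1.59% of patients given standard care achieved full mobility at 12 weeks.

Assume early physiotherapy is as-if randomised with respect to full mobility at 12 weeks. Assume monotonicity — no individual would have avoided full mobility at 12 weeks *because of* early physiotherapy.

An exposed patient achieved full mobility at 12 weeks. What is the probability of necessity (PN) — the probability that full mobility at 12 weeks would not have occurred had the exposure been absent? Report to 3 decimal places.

p₁ = 0.079, p₀ = 0.0159.
Under exogeneity and monotonicity, PN = (p₁ − p₀) / p₁.
PN = (0.079 − 0.0159) / 0.079 = 0.0631 / 0.079 ≈ 0.7987

PN ≈ 0.799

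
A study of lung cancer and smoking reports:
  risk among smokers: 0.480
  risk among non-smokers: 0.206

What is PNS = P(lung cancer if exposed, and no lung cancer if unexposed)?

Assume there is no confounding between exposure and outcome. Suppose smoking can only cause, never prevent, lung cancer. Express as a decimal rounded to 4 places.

Let p₁ = 0.48, p₀ = 0.206.
Under exogeneity and monotonicity, PNS = p₁ − p₀.
PNS = 0.48 − 0.206 = 0.274

PNS ≈ 0.2740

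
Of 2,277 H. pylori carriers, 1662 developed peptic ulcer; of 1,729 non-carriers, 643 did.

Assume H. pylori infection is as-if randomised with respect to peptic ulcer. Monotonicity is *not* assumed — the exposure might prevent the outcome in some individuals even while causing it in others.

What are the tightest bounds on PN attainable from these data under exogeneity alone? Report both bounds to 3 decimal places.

p₁ = P(outcome | exposed) = 1662/2277 = 0.72991
p₀ = P(outcome | unexposed) = 643/1729 = 0.37189
Under exogeneity alone the bounds on PN are max{0,(p₁−p₀)/p₁} ≤ PN ≤ min{1,(1−p₀)/p₁}.
  lower = (p₁ − p₀)/p₁ = 0.35802 / 0.72991 ≈ 0.4905
  upper = min{1, (1 − p₀)/p₁} = 0.62811 / 0.72991 ≈ 0.8605

0.490 ≤ PN ≤ 0.861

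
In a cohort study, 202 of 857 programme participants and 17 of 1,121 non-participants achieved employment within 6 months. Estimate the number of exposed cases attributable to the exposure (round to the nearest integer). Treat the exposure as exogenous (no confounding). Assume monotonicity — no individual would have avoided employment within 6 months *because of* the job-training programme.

about 189 cases

p₁ = P(outcome | exposed) = 202/857 = 0.23571
p₀ = P(outcome | unexposed) = 17/1121 = 0.015165
PN = (p₁ − p₀)/p₁ = (0.23571 − 0.015165) / 0.23571 ≈ 0.93566.
Attributable cases ≈ PN × (exposed cases) = 0.93566 × 202 ≈ 189.00.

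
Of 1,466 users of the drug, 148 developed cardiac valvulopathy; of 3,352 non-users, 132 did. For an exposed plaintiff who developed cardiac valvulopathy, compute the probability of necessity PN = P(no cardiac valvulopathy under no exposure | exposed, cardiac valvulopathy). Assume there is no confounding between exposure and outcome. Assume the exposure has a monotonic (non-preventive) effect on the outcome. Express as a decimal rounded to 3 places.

PN ≈ 0.610

p₁ = P(outcome | exposed) = 148/1466 = 0.10095
p₀ = P(outcome | unexposed) = 132/3352 = 0.039379
Under exogeneity and monotonicity, PN = (p₁ − p₀) / p₁.
PN = (0.10095 − 0.039379) / 0.10095 = 0.061576 / 0.10095 ≈ 0.6099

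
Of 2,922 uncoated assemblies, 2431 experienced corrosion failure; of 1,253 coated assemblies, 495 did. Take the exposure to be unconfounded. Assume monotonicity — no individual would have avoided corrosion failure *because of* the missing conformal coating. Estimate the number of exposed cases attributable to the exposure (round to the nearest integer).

about 1277 cases

p₁ = P(outcome | exposed) = 2431/2922 = 0.83196
p₀ = P(outcome | unexposed) = 495/1253 = 0.39505
PN = (p₁ − p₀)/p₁ = (0.83196 − 0.39505) / 0.83196 ≈ 0.52516.
Attributable cases ≈ PN × (exposed cases) = 0.52516 × 2431 ≈ 1276.66.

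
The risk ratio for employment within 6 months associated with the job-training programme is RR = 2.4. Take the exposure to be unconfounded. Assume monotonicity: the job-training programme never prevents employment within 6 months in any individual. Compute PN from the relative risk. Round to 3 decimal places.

PN ≈ 0.583

Under exogeneity and monotonicity, PN = (RR − 1) / RR = 1 − 1/RR.
PN = (2.4 − 1) / 2.4 = 1.4 / 2.4 ≈ 0.5833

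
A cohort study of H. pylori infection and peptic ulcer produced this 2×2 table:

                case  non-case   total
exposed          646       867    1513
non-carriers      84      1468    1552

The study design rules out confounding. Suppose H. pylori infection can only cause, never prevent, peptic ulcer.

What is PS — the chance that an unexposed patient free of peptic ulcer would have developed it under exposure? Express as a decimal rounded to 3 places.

p₁ = P(outcome | exposed) = 646/1513 = 0.42697
p₀ = P(outcome | unexposed) = 84/1552 = 0.054124
Under exogeneity and monotonicity, PS = (p₁ − p₀) / (1 − p₀).
PS = (0.42697 − 0.054124) / (1 − 0.054124) = 0.37284 / 0.94588 ≈ 0.3942

PS ≈ 0.394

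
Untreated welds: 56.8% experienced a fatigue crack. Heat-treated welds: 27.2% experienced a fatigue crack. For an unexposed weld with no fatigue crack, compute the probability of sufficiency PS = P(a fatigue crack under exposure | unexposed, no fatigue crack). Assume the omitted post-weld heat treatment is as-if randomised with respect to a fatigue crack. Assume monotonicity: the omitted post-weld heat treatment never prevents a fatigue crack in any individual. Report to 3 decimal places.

PS ≈ 0.407

p₁ = 0.568, p₀ = 0.272.
Under exogeneity and monotonicity, PS = (p₁ − p₀) / (1 − p₀).
PS = (0.568 − 0.272) / (1 − 0.272) = 0.296 / 0.728 ≈ 0.4066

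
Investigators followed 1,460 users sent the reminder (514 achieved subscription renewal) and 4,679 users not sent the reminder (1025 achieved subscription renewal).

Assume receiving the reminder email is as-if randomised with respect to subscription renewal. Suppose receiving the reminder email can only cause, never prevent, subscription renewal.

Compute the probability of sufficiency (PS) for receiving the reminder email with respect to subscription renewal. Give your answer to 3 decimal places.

p₁ = P(outcome | exposed) = 514/1460 = 0.35205
p₀ = P(outcome | unexposed) = 1025/4679 = 0.21906
Under exogeneity and monotonicity, PS = (p₁ − p₀) / (1 − p₀).
PS = (0.35205 − 0.21906) / (1 − 0.21906) = 0.13299 / 0.78094 ≈ 0.1703

PS ≈ 0.170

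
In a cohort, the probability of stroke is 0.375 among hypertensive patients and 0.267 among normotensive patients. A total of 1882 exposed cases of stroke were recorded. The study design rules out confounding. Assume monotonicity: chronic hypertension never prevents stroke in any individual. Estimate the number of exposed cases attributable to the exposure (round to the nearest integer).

about 542 cases

Let p₁ = 0.375, p₀ = 0.267.
PN = (p₁ − p₀)/p₁ = (0.375 − 0.267) / 0.375 ≈ 0.28800.
Attributable cases ≈ PN × (exposed cases) = 0.28800 × 1882 ≈ 542.02.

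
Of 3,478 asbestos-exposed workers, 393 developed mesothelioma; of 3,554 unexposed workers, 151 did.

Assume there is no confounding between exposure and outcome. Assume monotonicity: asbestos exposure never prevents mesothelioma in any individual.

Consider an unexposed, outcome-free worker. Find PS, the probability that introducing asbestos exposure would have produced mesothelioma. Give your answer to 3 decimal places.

p₁ = P(outcome | exposed) = 393/3478 = 0.113
p₀ = P(outcome | unexposed) = 151/3554 = 0.042487
Under exogeneity and monotonicity, PS = (p₁ − p₀) / (1 − p₀).
PS = (0.113 − 0.042487) / (1 − 0.042487) = 0.070509 / 0.95751 ≈ 0.0736

PS ≈ 0.074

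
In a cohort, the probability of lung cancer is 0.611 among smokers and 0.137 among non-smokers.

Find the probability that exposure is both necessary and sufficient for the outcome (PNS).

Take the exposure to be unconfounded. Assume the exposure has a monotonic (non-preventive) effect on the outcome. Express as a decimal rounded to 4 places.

PNS ≈ 0.4740

Let p₁ = 0.611, p₀ = 0.137.
Under exogeneity and monotonicity, PNS = p₁ − p₀.
PNS = 0.611 − 0.137 = 0.474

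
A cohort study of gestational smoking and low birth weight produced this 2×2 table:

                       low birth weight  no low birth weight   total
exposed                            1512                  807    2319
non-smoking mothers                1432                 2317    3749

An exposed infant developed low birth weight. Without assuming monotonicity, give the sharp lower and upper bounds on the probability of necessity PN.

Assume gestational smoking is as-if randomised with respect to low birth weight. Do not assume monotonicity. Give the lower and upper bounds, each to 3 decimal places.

0.414 ≤ PN ≤ 0.948

p₁ = P(outcome | exposed) = 1512/2319 = 0.65201
p₀ = P(outcome | unexposed) = 1432/3749 = 0.38197
Under exogeneity alone the bounds on PN are max{0,(p₁−p₀)/p₁} ≤ PN ≤ min{1,(1−p₀)/p₁}.
  lower = (p₁ − p₀)/p₁ = 0.27004 / 0.65201 ≈ 0.4142
  upper = min{1, (1 − p₀)/p₁} = 0.61803 / 0.65201 ≈ 0.9479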